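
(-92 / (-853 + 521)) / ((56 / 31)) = 0.15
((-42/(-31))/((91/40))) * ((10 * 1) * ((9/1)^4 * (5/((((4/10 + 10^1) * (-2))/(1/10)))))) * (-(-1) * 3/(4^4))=-7381125/670592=-11.01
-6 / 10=-3 / 5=-0.60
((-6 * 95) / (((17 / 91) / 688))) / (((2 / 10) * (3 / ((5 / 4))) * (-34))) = 128628.03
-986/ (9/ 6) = -657.33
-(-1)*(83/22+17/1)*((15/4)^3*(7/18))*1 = 1199625/2816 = 426.00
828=828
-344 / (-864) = 43 / 108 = 0.40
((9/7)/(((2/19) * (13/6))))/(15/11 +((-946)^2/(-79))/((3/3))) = -445797/895703081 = -0.00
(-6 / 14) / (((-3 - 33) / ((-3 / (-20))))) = 1 / 560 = 0.00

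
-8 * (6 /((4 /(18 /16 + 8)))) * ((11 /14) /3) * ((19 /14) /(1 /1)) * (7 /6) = -15257 /336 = -45.41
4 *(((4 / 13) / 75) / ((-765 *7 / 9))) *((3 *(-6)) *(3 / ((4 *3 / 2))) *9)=432 / 193375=0.00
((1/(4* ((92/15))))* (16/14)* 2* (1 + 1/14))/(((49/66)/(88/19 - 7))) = -334125/1049237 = -0.32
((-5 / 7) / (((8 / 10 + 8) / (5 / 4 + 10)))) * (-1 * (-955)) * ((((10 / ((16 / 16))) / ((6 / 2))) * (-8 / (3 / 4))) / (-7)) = -2387500 / 539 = -4429.50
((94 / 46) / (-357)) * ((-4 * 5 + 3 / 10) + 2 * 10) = -47 / 27370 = -0.00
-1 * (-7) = 7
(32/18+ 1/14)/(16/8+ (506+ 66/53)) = 12349/3400740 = 0.00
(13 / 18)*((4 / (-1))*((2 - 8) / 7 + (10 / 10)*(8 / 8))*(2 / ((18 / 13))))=-338 / 567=-0.60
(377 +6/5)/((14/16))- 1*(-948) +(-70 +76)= 48518/35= 1386.23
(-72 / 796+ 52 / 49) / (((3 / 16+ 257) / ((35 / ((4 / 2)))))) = 75728 / 1146439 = 0.07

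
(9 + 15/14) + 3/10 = 363/35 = 10.37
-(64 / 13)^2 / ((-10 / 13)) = 31.51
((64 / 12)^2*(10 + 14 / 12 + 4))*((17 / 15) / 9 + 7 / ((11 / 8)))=2250.58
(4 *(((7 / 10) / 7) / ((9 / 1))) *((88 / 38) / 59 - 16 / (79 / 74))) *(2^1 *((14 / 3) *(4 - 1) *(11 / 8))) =-101931676 / 3985155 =-25.58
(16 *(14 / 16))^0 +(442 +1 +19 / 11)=4903 / 11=445.73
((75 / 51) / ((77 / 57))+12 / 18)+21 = 89360 / 3927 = 22.76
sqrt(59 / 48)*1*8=2*sqrt(177) / 3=8.87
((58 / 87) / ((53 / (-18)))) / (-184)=3 / 2438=0.00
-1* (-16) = 16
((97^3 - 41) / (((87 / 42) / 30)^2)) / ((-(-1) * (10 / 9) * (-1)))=-144889456320 / 841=-172282349.96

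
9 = 9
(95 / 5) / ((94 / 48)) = 456 / 47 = 9.70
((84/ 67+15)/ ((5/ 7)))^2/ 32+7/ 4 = 17.93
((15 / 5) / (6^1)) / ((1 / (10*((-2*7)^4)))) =192080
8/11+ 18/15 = 106/55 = 1.93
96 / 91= 1.05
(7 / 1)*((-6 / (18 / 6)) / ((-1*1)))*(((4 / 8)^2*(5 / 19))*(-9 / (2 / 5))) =-1575 / 76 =-20.72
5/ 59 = 0.08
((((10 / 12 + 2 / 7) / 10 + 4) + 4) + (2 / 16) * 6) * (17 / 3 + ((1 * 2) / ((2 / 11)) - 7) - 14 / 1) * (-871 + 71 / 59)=68974243 / 2065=33401.57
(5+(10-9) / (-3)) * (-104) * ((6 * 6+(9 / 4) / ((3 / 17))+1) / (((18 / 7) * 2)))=-126763 / 27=-4694.93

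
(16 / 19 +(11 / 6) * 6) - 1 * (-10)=415 / 19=21.84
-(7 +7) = -14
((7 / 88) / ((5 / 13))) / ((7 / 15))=39 / 88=0.44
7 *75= 525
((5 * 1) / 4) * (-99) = -123.75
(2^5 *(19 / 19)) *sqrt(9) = 96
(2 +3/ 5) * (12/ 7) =156/ 35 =4.46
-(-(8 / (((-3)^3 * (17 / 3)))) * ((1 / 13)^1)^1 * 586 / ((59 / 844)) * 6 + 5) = -8108929 / 39117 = -207.30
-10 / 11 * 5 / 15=-10 / 33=-0.30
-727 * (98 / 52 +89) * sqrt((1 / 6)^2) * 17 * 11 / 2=-1029639.38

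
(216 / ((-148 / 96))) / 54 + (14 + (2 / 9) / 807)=11.41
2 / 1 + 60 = 62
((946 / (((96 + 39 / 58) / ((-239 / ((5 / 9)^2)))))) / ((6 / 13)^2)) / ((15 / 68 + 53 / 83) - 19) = 3127020650468 / 1594677525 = 1960.91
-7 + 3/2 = -11/2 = -5.50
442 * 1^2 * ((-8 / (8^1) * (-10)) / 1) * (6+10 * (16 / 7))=892840 / 7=127548.57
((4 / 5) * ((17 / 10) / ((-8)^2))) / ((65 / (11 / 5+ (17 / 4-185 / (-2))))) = 33643 / 1040000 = 0.03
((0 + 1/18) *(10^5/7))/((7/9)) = 50000/49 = 1020.41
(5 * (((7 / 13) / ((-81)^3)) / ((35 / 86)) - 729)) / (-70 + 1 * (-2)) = 25182331871 / 497428776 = 50.63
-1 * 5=-5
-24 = -24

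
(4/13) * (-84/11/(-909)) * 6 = 224/14443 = 0.02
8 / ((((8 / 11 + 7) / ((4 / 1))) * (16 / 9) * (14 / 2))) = 198 / 595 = 0.33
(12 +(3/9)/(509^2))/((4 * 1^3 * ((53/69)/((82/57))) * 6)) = 8795282731/9392204412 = 0.94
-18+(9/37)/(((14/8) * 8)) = -17.98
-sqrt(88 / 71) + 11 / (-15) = -2 * sqrt(1562) / 71- 11 / 15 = -1.85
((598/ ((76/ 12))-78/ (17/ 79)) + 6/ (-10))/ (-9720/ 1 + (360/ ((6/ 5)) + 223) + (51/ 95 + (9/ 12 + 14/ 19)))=578492/ 19799849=0.03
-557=-557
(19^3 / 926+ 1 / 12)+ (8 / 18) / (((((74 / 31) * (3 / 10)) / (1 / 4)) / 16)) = 18451421 / 1850148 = 9.97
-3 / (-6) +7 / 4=9 / 4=2.25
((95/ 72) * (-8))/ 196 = -95/ 1764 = -0.05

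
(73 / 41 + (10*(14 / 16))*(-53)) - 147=-99871 / 164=-608.97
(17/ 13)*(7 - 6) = 17/ 13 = 1.31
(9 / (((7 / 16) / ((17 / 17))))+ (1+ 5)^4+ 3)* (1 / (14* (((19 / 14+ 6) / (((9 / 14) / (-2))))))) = -83133 / 20188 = -4.12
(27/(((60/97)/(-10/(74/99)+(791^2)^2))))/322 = 6322544665380963/119140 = 53068194270.45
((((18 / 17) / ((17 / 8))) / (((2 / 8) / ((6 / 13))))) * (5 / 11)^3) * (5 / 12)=0.04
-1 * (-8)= 8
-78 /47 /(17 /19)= -1482 /799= -1.85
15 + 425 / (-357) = 290 / 21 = 13.81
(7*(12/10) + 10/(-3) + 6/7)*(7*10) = 1244/3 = 414.67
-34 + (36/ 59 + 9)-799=-48580/ 59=-823.39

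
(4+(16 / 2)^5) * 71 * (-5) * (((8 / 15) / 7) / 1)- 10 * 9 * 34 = -6226252 / 7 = -889464.57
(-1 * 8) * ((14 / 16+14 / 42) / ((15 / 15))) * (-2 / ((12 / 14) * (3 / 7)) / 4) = 1421 / 108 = 13.16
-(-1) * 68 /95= 68 /95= 0.72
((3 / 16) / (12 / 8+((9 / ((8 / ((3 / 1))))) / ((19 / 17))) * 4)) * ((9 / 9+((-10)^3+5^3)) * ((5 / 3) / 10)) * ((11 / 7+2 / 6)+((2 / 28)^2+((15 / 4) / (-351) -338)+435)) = -4707709667 / 23665824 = -198.92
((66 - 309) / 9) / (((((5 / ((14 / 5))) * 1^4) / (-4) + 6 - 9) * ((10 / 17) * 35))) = 1836 / 4825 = 0.38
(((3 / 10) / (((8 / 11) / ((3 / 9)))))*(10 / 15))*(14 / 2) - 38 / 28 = -601 / 840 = -0.72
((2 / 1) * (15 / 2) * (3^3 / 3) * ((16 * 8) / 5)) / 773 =3456 / 773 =4.47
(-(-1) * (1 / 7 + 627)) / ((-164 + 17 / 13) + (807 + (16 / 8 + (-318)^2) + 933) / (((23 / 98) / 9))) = 1312610 / 8255890377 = 0.00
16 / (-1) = -16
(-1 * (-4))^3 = 64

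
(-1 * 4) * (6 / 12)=-2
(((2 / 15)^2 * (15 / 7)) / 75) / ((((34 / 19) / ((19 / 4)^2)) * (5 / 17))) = 6859 / 315000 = 0.02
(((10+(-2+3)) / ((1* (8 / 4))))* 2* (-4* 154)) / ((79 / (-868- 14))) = 5976432 / 79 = 75651.04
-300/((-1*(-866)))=-150/433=-0.35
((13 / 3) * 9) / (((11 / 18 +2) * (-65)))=-54 / 235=-0.23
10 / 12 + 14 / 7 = 17 / 6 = 2.83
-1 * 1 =-1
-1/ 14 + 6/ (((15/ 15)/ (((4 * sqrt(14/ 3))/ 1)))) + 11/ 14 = 5/ 7 + 8 * sqrt(42) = 52.56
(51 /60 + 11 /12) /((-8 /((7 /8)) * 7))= -53 /1920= -0.03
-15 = -15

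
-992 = -992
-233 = -233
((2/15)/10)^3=1/421875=0.00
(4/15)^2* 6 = 32/75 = 0.43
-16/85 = -0.19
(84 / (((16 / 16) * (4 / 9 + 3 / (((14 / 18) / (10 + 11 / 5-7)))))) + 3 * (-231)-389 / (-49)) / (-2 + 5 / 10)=453.98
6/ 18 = 1/ 3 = 0.33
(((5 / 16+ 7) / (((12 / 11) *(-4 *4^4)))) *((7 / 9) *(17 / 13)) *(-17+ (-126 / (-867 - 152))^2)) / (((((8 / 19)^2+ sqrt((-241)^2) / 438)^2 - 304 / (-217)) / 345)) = 20.21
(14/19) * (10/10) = 14/19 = 0.74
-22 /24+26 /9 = 71 /36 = 1.97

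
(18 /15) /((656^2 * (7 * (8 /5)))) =0.00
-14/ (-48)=7/ 24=0.29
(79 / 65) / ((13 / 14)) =1106 / 845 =1.31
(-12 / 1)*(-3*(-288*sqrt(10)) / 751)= -10368*sqrt(10) / 751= -43.66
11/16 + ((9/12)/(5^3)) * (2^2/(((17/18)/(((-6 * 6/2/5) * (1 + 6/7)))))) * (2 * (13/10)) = 1462337/5950000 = 0.25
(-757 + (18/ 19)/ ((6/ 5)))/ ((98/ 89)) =-639376/ 931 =-686.76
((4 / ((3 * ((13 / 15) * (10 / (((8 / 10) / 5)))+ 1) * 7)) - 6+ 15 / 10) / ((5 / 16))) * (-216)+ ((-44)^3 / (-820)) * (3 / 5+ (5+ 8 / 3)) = 28262407808 / 7124775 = 3966.78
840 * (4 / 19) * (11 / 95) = 7392 / 361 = 20.48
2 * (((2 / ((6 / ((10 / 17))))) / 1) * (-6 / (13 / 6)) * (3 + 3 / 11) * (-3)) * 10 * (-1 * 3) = -777600 / 2431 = -319.87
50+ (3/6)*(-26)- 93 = -56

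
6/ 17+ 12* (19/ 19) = 210/ 17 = 12.35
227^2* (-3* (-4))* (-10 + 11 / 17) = -98317332 / 17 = -5783372.47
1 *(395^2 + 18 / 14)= 1092184 / 7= 156026.29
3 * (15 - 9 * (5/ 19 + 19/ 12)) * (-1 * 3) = 1107/ 76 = 14.57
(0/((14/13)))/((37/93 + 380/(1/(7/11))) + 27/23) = 0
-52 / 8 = -13 / 2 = -6.50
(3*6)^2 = 324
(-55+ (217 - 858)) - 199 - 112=-1007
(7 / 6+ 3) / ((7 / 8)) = 100 / 21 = 4.76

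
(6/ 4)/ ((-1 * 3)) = -1/ 2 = -0.50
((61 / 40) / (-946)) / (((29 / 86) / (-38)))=0.18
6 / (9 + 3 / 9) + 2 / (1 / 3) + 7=191 / 14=13.64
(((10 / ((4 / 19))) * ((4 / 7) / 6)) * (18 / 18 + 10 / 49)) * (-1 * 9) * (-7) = 16815 / 49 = 343.16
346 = 346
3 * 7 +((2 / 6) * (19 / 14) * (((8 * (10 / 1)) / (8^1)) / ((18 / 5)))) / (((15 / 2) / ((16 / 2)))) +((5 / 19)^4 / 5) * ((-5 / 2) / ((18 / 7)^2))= 13205994481 / 591136056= 22.34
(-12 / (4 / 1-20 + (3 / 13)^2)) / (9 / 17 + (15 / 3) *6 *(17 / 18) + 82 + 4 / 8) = 206856 / 30612505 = 0.01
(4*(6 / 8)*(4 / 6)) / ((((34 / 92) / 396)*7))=36432 / 119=306.15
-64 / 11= -5.82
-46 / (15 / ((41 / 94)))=-943 / 705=-1.34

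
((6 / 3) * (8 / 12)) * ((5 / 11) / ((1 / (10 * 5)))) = 1000 / 33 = 30.30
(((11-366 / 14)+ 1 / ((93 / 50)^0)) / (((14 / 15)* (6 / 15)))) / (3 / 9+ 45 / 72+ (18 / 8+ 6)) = -44550 / 10829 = -4.11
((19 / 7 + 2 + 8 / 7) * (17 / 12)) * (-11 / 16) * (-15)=38335 / 448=85.57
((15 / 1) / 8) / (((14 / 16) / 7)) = 15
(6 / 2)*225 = 675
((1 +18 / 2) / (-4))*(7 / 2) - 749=-3031 / 4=-757.75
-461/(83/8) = -3688/83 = -44.43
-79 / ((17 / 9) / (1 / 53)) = -711 / 901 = -0.79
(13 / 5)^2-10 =-81 / 25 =-3.24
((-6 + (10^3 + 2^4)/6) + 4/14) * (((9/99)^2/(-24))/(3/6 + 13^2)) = -859/2584197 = -0.00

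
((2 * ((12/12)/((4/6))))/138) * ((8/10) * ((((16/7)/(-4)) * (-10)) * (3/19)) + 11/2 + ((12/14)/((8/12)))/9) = 1693/12236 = 0.14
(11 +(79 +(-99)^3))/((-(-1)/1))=-970209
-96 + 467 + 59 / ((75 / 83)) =32722 / 75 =436.29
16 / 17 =0.94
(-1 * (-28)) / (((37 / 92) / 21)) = 1462.05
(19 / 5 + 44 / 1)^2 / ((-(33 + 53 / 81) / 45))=-41641209 / 13630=-3055.11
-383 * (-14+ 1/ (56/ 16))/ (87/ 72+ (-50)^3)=-882432/ 20999797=-0.04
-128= -128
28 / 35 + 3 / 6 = 13 / 10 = 1.30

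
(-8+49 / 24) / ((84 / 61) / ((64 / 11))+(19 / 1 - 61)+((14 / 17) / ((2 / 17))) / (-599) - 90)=10450154 / 231116493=0.05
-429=-429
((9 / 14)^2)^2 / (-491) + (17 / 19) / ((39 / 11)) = 0.25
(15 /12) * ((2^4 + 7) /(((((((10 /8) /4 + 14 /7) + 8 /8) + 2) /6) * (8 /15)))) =1035 /17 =60.88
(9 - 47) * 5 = -190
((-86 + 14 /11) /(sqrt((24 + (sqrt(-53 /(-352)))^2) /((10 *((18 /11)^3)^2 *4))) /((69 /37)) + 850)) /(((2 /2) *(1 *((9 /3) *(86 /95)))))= -2599862469163130880000 /70834065460447527329113 + 38669563088640 *sqrt(467555) /6439460496404320666283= -0.04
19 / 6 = 3.17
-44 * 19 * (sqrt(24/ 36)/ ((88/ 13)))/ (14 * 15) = -247 * sqrt(6)/ 1260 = -0.48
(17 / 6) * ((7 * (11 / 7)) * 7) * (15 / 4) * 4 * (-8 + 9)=6545 / 2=3272.50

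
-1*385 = -385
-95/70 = -19/14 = -1.36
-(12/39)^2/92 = -4/3887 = -0.00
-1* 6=-6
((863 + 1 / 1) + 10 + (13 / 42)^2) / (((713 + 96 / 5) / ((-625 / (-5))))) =963690625 / 6458004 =149.22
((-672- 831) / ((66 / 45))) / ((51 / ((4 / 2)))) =-7515 / 187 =-40.19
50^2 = 2500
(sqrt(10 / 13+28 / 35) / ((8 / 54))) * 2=27 * sqrt(6630) / 130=16.91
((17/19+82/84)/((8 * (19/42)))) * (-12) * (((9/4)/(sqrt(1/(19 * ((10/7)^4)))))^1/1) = -1007775 * sqrt(19)/35378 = -124.17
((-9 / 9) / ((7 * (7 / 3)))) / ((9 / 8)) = -8 / 147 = -0.05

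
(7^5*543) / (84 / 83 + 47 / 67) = 50750803761 / 9529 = 5325931.76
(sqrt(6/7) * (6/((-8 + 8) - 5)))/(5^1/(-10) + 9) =-12 * sqrt(42)/595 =-0.13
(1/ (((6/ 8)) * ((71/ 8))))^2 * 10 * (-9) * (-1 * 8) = 81920/ 5041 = 16.25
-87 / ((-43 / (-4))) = -348 / 43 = -8.09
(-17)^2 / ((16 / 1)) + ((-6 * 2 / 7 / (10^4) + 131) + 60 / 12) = 10784363 / 70000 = 154.06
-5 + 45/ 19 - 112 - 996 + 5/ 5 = -21083/ 19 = -1109.63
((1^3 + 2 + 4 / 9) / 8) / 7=31 / 504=0.06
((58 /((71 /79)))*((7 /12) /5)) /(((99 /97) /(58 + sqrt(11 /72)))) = 1555589*sqrt(22) /2530440 + 45112081 /105435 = 430.75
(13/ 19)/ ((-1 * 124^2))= -13/ 292144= -0.00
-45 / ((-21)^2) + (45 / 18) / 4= 205 / 392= 0.52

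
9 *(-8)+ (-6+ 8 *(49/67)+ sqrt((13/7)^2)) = -32967/469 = -70.29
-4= -4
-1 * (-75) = 75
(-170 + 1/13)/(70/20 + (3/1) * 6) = -7.90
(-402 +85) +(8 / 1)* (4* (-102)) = -3581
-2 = -2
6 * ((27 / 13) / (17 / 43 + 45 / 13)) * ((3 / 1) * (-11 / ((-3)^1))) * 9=31347 / 98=319.87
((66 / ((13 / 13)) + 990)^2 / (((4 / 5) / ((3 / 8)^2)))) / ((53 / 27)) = 5292540 / 53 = 99859.25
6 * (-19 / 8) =-57 / 4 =-14.25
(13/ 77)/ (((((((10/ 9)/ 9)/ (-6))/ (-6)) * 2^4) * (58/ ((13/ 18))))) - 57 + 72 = 5372889/ 357280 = 15.04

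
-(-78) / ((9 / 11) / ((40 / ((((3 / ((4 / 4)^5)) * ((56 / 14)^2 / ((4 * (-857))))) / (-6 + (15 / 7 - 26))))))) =8131161.59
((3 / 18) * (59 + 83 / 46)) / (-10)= -2797 / 2760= -1.01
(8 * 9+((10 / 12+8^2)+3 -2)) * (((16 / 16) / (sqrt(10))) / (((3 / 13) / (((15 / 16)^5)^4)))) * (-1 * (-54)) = 2144990106305179595947265625 * sqrt(10) / 2417851639229258349412352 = 2805.41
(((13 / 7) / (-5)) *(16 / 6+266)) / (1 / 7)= -10478 / 15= -698.53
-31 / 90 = -0.34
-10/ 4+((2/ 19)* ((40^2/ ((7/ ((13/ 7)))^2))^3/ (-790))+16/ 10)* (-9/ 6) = 58293816159653651/ 207757720887010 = 280.59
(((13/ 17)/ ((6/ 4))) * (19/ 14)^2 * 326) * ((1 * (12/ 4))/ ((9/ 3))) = 764959/ 2499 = 306.11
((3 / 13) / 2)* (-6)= -9 / 13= -0.69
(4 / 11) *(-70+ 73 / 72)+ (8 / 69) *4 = -112129 / 4554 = -24.62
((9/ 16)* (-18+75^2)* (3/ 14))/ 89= 243/ 32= 7.59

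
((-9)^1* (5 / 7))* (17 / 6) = -255 / 14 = -18.21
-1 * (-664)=664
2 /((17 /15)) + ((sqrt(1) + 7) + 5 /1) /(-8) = 19 /136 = 0.14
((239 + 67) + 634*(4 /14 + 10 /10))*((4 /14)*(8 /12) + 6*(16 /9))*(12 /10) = 3578688 /245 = 14606.89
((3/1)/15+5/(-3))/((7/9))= -66/35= -1.89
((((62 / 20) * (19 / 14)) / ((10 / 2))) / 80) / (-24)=-0.00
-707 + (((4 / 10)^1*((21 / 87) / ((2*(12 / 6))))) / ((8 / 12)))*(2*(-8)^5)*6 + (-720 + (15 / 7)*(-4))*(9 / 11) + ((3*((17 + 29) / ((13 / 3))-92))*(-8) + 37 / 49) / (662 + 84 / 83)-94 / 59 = -2050365929913131 / 131950680862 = -15538.88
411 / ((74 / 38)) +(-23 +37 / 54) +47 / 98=9262451 / 48951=189.22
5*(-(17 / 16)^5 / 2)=-7099285 / 2097152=-3.39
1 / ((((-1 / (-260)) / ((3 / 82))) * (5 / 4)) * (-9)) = -0.85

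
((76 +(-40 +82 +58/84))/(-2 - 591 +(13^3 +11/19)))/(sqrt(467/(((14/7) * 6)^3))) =378860 * sqrt(1401)/99662003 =0.14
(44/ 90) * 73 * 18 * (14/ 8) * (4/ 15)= 22484/ 75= 299.79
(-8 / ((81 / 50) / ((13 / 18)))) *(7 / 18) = -9100 / 6561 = -1.39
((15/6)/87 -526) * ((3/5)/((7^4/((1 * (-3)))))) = 274557/696290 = 0.39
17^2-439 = -150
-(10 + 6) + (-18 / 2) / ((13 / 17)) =-361 / 13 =-27.77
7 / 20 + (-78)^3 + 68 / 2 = -474517.65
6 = 6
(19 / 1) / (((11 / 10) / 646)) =122740 / 11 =11158.18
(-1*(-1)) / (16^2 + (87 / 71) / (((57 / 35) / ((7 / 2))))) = 2698 / 697793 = 0.00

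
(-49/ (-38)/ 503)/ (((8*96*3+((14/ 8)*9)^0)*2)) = 49/ 88115540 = 0.00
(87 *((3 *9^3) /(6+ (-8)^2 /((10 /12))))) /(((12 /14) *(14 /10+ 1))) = 411075 /368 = 1117.05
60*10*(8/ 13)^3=139.83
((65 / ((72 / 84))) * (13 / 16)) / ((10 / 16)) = 1183 / 12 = 98.58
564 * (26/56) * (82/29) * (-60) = -9018360/203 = -44425.42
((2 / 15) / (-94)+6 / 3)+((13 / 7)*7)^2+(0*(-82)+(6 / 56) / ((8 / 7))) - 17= 3476323 / 22560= 154.09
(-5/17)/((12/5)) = -0.12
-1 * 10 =-10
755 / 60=151 / 12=12.58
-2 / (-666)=1 / 333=0.00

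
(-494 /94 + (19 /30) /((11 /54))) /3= -5548 /7755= -0.72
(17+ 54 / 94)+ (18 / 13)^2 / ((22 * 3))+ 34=4508754 / 87373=51.60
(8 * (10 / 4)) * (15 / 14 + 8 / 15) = 674 / 21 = 32.10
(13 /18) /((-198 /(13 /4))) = -169 /14256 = -0.01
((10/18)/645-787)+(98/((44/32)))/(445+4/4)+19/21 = -15668023033/19935531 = -785.93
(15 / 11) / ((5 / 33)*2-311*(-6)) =0.00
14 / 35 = 2 / 5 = 0.40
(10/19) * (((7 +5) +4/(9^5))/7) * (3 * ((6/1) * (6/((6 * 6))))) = 7085920/2617839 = 2.71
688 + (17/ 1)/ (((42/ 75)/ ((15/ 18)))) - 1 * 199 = 43201/ 84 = 514.30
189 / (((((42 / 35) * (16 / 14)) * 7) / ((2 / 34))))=1.16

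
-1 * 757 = -757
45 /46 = 0.98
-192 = -192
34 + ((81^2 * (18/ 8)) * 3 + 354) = 178699/ 4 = 44674.75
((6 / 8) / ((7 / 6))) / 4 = 0.16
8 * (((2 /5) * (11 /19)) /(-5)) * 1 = -0.37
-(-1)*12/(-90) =-2/15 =-0.13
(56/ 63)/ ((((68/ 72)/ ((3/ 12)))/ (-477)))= -1908/ 17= -112.24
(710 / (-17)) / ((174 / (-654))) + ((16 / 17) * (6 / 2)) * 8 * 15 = 495.80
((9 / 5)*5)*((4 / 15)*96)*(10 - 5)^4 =144000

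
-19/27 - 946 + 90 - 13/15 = -115772/135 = -857.57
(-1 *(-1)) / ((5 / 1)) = 1 / 5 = 0.20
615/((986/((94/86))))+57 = 2445591/42398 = 57.68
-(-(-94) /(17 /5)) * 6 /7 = -2820 /119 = -23.70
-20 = -20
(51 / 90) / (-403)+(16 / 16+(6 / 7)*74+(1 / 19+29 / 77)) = 1147158959 / 17687670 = 64.86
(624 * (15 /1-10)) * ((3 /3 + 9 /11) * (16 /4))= 249600 /11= 22690.91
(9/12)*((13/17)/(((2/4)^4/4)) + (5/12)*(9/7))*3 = 211959/1904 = 111.32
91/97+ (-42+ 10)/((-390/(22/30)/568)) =9963071/283725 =35.12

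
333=333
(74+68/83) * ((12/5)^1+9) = 70794/83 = 852.94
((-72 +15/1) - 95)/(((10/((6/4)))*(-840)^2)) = -0.00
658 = 658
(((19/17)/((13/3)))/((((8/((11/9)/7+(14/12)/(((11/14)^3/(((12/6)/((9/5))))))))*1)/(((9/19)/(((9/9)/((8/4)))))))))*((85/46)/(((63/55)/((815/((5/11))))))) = 2918527225/11603592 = 251.52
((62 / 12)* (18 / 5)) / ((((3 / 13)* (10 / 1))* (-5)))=-403 / 250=-1.61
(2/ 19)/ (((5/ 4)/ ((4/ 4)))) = 8/ 95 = 0.08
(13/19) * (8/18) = 52/171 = 0.30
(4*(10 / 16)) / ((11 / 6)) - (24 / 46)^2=6351 / 5819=1.09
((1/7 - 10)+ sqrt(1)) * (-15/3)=310/7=44.29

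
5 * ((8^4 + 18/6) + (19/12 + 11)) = 246695/12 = 20557.92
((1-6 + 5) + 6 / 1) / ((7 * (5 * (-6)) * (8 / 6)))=-3 / 140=-0.02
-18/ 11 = -1.64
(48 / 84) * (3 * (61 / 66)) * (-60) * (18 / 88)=-16470 / 847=-19.45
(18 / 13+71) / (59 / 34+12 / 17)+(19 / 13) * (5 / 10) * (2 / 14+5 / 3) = 701837 / 22659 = 30.97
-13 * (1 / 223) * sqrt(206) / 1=-13 * sqrt(206) / 223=-0.84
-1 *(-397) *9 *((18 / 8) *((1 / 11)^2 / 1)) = 32157 / 484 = 66.44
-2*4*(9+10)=-152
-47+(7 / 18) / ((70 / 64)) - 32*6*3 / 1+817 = 8746 / 45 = 194.36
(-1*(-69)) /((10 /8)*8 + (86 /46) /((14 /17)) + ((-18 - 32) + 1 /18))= -99981 /54590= -1.83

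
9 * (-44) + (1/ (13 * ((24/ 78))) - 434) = -3319/ 4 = -829.75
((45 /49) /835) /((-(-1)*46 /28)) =18 /26887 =0.00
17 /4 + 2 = 25 /4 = 6.25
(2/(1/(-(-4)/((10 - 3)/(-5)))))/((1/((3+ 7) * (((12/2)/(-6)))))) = 400/7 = 57.14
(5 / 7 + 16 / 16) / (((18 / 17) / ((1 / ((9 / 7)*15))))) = 34 / 405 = 0.08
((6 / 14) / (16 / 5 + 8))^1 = 15 / 392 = 0.04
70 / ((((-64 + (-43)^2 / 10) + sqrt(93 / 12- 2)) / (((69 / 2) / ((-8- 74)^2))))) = 14598675 / 4912238372- 60375 *sqrt(23) / 4912238372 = 0.00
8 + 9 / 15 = 43 / 5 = 8.60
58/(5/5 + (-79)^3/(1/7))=-29/1725636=-0.00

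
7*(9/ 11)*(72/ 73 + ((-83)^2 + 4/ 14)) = 31688361/ 803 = 39462.47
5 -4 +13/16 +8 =157/16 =9.81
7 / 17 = 0.41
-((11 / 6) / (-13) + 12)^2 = -855625 / 6084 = -140.64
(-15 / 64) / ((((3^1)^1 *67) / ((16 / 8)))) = -0.00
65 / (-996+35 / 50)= -650 / 9953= -0.07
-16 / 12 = -4 / 3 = -1.33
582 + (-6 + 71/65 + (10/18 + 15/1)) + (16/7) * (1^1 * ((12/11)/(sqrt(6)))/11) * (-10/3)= 346699/585-320 * sqrt(6)/2541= 592.34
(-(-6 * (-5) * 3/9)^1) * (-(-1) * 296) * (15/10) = -4440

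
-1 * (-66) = 66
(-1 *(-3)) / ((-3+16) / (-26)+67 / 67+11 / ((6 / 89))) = 9 / 491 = 0.02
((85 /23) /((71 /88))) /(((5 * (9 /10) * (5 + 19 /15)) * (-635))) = -7480 /29242131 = -0.00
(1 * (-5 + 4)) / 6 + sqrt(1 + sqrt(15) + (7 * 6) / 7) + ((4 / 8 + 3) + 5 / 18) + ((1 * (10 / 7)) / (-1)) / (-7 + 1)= sqrt(sqrt(15) + 7) + 485 / 126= 7.15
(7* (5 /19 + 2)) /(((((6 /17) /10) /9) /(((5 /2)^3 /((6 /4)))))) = 3198125 /76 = 42080.59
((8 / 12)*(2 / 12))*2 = 0.22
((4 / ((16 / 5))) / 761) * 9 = 45 / 3044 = 0.01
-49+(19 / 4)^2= -423 / 16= -26.44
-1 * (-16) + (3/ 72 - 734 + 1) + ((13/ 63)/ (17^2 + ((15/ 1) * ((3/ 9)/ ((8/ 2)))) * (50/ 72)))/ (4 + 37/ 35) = -42375997513/ 59105256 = -716.96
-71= -71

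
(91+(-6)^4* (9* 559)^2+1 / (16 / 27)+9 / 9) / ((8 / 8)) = 524848088795 / 16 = 32803005549.69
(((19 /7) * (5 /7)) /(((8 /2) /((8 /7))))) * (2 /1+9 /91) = 36290 /31213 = 1.16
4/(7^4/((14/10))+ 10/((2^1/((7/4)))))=16/6895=0.00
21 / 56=0.38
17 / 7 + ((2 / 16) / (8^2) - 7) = -16377 / 3584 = -4.57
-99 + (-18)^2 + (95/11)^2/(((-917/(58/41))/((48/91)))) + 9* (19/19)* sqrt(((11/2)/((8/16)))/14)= 9* sqrt(154)/14 + 93120501975/413980567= 232.92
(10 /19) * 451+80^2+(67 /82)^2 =848048931 /127756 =6638.04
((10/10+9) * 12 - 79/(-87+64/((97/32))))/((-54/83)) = -774583/4158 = -186.29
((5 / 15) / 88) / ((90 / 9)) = 1 / 2640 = 0.00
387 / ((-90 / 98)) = -2107 / 5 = -421.40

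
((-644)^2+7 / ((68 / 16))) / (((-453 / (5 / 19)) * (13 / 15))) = -176263500 / 634049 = -278.00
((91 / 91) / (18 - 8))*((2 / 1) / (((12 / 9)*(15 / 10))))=1 / 10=0.10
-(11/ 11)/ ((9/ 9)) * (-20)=20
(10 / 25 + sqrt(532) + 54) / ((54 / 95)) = 95*sqrt(133) / 27 + 2584 / 27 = 136.28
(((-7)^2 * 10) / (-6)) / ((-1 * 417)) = 245 / 1251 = 0.20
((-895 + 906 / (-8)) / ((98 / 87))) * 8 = -350871 / 49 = -7160.63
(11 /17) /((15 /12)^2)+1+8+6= 6551 /425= 15.41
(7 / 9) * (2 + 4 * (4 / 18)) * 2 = 364 / 81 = 4.49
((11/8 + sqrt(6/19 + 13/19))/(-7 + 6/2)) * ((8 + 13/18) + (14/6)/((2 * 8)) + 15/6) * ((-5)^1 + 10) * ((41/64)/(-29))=6376115/8552448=0.75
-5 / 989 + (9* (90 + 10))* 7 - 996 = 5303.99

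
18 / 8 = 2.25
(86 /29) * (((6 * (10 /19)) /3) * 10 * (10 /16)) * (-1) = -10750 /551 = -19.51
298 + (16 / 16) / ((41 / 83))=12301 / 41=300.02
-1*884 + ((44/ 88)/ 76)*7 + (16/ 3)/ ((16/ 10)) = -880.62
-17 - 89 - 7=-113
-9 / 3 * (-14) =42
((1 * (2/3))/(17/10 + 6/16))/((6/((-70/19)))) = -2800/14193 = -0.20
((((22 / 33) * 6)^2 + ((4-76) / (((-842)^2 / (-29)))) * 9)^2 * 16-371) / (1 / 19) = 71033.07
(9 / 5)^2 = 81 / 25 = 3.24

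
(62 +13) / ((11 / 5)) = 375 / 11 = 34.09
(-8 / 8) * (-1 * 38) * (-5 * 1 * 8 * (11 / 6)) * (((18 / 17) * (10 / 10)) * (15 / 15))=-50160 / 17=-2950.59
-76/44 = -19/11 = -1.73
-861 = -861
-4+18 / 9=-2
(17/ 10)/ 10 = 17/ 100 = 0.17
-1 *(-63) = 63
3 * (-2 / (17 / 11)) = -66 / 17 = -3.88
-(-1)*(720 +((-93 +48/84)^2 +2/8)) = 1815605/196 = 9263.29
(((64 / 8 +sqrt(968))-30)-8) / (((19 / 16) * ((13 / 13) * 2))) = -240 / 19 +176 * sqrt(2) / 19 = 0.47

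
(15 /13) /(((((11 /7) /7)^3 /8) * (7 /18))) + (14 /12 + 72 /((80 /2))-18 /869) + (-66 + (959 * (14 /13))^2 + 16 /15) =1068648.38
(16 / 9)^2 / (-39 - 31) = -128 / 2835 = -0.05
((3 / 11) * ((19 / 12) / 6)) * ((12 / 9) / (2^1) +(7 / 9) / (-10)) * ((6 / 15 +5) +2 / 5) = 29203 / 118800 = 0.25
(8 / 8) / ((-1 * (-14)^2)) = -1 / 196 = -0.01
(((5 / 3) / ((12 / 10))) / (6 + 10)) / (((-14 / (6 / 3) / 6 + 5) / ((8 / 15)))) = 5 / 414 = 0.01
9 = 9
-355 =-355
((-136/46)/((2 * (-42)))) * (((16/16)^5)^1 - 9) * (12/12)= -136/483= -0.28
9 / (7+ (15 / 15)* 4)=9 / 11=0.82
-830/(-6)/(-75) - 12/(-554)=-22721/12465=-1.82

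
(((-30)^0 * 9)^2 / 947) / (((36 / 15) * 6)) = 45 / 7576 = 0.01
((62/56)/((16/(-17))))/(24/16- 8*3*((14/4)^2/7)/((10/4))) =155/2016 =0.08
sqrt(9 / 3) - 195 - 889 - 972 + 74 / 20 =-20523 / 10 + sqrt(3) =-2050.57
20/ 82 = 10/ 41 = 0.24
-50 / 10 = -5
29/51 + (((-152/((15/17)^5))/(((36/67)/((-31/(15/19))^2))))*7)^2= 1310123367923749792402198541792627/40198659136962890625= 32591220604149.06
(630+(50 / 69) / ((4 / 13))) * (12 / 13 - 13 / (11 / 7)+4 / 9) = -775524055 / 177606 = -4366.54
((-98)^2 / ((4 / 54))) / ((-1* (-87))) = 43218 / 29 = 1490.28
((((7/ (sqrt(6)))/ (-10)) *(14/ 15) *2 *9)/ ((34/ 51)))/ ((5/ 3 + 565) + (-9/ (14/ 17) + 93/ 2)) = -3087 *sqrt(6)/ 632350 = -0.01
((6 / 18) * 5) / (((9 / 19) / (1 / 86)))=95 / 2322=0.04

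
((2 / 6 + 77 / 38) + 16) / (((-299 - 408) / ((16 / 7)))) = -0.06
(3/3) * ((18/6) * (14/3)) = 14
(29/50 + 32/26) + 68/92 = 2.55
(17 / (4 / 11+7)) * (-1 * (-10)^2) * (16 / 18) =-149600 / 729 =-205.21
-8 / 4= -2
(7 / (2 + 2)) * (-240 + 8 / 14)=-419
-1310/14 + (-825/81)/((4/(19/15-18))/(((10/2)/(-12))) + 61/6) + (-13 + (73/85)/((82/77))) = -30317688059/284104170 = -106.71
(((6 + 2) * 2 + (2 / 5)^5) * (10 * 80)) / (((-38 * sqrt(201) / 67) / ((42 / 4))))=-2801792 * sqrt(201) / 2375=-16725.16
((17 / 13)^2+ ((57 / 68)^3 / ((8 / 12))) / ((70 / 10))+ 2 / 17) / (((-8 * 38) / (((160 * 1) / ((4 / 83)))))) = -603247234925 / 28269952256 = -21.34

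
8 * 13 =104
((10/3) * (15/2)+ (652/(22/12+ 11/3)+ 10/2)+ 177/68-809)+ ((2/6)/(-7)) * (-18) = -3440023/5236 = -656.99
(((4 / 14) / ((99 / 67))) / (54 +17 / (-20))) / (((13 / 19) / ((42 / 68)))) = 25460 / 7752459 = 0.00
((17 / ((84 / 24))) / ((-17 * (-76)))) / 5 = 1 / 1330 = 0.00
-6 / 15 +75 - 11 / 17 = 6286 / 85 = 73.95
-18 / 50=-9 / 25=-0.36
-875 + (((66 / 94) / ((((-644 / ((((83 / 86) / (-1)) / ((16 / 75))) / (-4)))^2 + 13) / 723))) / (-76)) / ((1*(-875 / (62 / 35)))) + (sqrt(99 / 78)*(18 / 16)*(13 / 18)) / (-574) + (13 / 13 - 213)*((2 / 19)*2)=-1011200809285147043209 / 1099571646385228114 - sqrt(858) / 18368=-919.63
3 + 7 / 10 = 37 / 10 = 3.70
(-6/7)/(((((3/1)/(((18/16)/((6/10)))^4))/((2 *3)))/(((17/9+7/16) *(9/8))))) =-50878125/917504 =-55.45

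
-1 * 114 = -114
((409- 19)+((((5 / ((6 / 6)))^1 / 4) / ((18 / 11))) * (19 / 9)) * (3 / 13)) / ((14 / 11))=1722545 / 5616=306.72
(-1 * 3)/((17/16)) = -48/17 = -2.82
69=69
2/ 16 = 1/ 8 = 0.12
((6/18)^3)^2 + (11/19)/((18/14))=6256/13851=0.45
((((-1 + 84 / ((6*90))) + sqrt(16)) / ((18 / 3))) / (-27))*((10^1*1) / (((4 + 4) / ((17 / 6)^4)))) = -5929991 / 3779136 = -1.57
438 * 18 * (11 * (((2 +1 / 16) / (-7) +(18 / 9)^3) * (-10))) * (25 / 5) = -467767575 / 14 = -33411969.64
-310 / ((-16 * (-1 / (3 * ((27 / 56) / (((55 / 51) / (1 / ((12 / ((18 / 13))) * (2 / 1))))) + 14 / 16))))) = -13417203 / 256256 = -52.36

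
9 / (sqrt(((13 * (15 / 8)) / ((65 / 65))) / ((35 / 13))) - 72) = -12096 / 96599 - 78 * sqrt(42) / 96599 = -0.13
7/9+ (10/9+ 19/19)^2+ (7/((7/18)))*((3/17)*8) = 42200/1377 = 30.65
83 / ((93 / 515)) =42745 / 93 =459.62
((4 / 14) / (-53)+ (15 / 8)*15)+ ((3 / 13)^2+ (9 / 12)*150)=70560383 / 501592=140.67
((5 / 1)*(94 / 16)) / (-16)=-235 / 128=-1.84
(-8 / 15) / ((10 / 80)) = -64 / 15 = -4.27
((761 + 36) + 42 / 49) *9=50265 / 7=7180.71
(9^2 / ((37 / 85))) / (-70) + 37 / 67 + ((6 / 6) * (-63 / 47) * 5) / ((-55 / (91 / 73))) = -2559633415 / 1309839146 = -1.95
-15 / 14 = -1.07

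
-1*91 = -91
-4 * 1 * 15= -60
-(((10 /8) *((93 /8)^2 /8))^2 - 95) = -1471671145 /4194304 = -350.87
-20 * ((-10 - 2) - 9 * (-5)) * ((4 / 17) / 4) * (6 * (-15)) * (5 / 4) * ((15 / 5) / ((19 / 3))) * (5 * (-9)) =-30071250 / 323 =-93099.85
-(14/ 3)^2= -196/ 9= -21.78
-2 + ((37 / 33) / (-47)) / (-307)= -952277 / 476157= -2.00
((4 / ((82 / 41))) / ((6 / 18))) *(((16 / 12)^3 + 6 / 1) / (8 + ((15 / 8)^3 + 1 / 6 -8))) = 231424 / 31143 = 7.43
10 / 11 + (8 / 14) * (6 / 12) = 92 / 77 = 1.19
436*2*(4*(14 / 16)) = 3052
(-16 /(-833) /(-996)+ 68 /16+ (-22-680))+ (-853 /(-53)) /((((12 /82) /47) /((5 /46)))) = -34362640988 /252841323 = -135.91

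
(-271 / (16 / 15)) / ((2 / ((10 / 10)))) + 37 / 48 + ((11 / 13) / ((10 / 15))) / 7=-1101427 / 8736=-126.08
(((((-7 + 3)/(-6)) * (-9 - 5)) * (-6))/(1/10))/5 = 112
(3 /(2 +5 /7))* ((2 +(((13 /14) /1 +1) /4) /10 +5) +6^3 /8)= 37.63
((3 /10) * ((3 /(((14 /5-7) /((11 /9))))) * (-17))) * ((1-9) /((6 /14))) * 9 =-748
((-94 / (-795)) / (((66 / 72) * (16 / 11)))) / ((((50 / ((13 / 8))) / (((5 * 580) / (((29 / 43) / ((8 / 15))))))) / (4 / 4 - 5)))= -105092 / 3975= -26.44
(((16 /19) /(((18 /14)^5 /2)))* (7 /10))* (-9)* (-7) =13176688 /623295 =21.14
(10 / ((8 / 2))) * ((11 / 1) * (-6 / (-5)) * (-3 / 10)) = -99 / 10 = -9.90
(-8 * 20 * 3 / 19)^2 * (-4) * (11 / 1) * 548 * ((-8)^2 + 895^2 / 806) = -2368294065561600 / 145483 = -16278837153.22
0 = 0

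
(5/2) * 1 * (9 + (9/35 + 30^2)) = 15912/7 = 2273.14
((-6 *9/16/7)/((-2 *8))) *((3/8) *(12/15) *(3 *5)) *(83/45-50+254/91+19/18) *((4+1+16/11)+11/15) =-1936738593/44844800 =-43.19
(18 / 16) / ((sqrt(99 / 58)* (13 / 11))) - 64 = -64 + 3* sqrt(638) / 104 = -63.27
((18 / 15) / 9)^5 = 32 / 759375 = 0.00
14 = 14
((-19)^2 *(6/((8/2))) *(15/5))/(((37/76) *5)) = 123462/185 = 667.36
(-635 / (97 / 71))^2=2032657225 / 9409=216033.29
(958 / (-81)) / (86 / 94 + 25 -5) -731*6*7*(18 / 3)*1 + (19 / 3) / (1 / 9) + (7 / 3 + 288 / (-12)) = -14664743756 / 79623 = -184177.23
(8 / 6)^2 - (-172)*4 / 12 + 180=2152 / 9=239.11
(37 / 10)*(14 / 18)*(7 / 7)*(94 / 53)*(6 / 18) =12173 / 7155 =1.70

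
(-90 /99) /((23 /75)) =-750 /253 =-2.96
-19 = -19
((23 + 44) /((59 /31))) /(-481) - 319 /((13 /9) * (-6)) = 2084977 /56758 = 36.73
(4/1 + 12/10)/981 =26/4905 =0.01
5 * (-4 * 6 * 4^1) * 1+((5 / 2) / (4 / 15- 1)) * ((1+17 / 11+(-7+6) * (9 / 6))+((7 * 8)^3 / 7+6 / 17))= -707707065 / 8228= -86012.04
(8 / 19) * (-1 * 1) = -8 / 19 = -0.42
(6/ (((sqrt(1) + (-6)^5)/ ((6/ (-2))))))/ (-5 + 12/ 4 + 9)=0.00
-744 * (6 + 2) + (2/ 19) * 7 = -113074/ 19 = -5951.26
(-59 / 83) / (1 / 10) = -590 / 83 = -7.11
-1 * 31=-31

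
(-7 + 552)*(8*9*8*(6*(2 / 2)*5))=9417600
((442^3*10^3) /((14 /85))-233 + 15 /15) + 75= 3669912738901 /7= 524273248414.43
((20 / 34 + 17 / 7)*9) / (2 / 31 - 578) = -33387 / 710668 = -0.05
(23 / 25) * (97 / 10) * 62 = 69161 / 125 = 553.29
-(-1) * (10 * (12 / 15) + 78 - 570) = -484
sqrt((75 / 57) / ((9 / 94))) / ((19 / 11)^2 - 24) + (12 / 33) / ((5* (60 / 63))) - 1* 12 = -3279 / 275 - 605* sqrt(1786) / 144951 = -12.10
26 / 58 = 13 / 29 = 0.45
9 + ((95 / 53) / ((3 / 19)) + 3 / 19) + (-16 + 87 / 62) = 1107577 / 187302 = 5.91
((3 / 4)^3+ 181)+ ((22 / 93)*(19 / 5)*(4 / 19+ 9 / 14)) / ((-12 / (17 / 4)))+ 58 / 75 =568474607 / 3124800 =181.92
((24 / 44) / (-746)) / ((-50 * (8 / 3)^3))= 81 / 105036800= 0.00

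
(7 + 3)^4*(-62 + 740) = 6780000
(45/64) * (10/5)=45/32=1.41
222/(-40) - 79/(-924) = -12623/2310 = -5.46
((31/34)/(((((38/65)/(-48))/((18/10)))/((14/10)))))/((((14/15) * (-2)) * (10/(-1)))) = -32643/3230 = -10.11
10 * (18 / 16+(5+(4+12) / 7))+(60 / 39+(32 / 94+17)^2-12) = 374.34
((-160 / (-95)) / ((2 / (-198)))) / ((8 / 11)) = -4356 / 19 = -229.26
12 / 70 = 6 / 35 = 0.17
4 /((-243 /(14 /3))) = -56 /729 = -0.08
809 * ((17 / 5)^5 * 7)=8040650191 / 3125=2573008.06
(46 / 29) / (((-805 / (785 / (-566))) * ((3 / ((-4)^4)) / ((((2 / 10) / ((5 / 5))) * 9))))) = 120576 / 287245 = 0.42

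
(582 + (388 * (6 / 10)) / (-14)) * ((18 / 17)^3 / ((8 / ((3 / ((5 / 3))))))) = 7637004 / 50575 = 151.00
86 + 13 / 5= 443 / 5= 88.60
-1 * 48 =-48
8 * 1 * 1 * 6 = 48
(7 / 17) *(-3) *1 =-21 / 17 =-1.24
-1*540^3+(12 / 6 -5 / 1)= -157464003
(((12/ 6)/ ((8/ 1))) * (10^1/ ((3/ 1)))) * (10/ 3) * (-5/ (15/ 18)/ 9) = -50/ 27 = -1.85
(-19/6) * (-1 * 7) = 133/6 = 22.17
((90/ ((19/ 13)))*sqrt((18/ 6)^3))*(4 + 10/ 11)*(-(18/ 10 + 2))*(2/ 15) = -25272*sqrt(3)/ 55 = -795.86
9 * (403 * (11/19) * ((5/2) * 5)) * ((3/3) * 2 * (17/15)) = 1130415/19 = 59495.53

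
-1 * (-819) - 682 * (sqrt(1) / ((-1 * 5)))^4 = 511193 / 625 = 817.91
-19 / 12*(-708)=1121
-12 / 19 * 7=-84 / 19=-4.42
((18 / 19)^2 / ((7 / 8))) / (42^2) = 72 / 123823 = 0.00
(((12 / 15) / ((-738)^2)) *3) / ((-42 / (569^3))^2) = 33937011715960081 / 400313340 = 84776119.92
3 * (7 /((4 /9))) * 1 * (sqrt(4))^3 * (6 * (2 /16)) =567 /2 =283.50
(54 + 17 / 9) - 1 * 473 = -3754 / 9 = -417.11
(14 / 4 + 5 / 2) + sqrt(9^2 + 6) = 6 + sqrt(87) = 15.33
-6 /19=-0.32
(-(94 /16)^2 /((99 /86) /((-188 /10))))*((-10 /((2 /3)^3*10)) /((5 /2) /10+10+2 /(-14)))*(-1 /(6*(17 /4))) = 31250723 /4233680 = 7.38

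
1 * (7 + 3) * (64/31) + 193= 6623/31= 213.65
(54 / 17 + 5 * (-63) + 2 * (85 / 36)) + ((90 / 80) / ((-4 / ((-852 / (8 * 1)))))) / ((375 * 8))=-3007038233 / 9792000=-307.09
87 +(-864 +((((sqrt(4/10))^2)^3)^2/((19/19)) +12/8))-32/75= -72742741/93750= -775.92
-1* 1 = -1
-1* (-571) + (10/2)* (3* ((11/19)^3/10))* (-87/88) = 62632243/109744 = 570.71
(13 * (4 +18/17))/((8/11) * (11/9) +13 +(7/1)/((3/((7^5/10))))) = 0.02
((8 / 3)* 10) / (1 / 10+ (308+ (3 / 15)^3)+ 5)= 20000 / 234831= 0.09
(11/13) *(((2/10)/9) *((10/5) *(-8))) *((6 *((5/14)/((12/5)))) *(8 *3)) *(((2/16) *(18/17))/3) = -440/1547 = -0.28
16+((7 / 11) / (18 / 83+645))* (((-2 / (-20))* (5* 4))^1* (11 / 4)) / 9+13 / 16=129656461 / 7711632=16.81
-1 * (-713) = 713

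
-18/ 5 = -3.60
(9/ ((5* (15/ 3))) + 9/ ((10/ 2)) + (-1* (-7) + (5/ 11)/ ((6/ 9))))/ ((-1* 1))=-5413/ 550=-9.84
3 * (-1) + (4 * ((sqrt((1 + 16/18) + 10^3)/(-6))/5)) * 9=-2 * sqrt(9017)/5- 3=-40.98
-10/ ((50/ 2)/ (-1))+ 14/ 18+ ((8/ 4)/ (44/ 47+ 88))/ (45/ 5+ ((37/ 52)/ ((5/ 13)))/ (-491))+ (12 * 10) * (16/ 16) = 100684562141/ 830865915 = 121.18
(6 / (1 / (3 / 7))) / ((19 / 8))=144 / 133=1.08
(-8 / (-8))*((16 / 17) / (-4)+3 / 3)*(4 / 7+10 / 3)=1066 / 357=2.99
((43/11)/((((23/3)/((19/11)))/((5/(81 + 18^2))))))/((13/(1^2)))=817/976833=0.00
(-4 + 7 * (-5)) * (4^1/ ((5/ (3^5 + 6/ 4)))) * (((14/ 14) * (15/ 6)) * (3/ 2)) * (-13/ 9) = 82641/ 2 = 41320.50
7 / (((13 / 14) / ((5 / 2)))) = 245 / 13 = 18.85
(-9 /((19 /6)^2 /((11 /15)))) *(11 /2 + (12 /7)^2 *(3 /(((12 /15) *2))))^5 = -434373850586035503 /4078942595560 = -106491.78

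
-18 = -18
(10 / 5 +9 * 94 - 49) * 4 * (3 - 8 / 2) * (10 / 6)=-15980 / 3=-5326.67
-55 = -55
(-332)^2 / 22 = 55112 / 11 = 5010.18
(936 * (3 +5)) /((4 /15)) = 28080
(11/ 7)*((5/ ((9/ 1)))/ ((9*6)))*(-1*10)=-275/ 1701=-0.16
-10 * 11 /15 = -7.33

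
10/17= 0.59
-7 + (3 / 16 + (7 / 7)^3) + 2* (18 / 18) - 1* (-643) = 10227 / 16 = 639.19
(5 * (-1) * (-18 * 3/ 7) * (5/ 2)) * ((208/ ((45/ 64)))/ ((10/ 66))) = 1317888/ 7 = 188269.71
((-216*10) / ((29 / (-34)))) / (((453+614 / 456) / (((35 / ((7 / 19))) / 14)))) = 795355200 / 21028973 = 37.82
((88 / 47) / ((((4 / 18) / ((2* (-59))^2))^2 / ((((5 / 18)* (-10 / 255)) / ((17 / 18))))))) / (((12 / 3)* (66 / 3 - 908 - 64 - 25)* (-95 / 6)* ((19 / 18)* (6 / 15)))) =-1036470590496 / 318725095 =-3251.93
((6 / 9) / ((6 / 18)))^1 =2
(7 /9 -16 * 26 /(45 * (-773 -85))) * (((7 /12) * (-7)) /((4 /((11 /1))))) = -57379 /6480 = -8.85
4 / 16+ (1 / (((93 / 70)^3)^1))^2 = 1117586183449 / 2587960733796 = 0.43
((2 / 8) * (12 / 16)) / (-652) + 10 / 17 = 104269 / 177344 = 0.59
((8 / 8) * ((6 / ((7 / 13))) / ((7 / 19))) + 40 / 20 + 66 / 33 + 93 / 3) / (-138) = -139 / 294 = -0.47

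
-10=-10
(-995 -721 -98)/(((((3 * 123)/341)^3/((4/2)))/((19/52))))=-683319831293/653164317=-1046.17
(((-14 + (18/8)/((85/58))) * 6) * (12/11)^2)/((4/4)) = -915408/10285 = -89.00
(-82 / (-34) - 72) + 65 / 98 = -114829 / 1666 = -68.92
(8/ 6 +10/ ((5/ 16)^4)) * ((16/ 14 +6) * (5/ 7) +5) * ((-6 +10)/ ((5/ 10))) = 103941024/ 1225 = 84849.82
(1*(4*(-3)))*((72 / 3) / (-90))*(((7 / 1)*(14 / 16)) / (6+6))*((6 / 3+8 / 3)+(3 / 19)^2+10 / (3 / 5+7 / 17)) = 16629571 / 698535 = 23.81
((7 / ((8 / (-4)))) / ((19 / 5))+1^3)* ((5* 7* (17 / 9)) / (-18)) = -595 / 2052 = -0.29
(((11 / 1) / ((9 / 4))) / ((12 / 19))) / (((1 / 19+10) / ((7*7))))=194579 / 5157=37.73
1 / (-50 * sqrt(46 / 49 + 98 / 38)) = -7 * sqrt(2489) / 32750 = -0.01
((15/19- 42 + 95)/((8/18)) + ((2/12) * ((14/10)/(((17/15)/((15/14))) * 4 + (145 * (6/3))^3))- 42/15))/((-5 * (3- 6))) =123266295469751/15639448963200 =7.88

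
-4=-4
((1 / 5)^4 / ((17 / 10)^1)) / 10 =1 / 10625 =0.00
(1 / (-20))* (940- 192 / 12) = -231 / 5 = -46.20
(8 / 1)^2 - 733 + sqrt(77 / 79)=-669 + sqrt(6083) / 79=-668.01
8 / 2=4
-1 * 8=-8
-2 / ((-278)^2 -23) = -2 / 77261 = -0.00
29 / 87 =1 / 3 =0.33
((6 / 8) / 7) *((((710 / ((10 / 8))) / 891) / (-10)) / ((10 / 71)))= -5041 / 103950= -0.05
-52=-52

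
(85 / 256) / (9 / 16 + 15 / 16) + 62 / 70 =14879 / 13440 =1.11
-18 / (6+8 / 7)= -2.52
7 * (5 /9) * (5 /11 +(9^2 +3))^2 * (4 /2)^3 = 241651480 /1089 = 221902.19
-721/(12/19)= -13699/12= -1141.58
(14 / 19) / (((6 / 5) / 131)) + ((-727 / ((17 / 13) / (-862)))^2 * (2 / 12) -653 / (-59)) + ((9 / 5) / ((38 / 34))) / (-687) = 14198089448116154589 / 370944505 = 38275508214.14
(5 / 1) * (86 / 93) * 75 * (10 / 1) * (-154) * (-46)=761530000 / 31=24565483.87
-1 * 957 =-957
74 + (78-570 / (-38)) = 167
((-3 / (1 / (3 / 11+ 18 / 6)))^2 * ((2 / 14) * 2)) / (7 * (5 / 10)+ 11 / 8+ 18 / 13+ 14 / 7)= 2426112 / 727573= 3.33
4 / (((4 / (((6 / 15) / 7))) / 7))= 2 / 5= 0.40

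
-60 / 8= -7.50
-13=-13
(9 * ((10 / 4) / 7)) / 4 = 45 / 56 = 0.80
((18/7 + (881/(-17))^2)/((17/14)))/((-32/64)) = -4427.71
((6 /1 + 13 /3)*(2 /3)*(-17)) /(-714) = 31 /189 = 0.16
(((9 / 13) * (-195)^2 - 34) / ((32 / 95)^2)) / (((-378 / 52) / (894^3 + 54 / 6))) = -244888121866903775 / 10752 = -22776053001014.12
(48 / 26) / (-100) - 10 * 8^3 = -1664006 / 325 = -5120.02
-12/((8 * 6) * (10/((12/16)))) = -3/160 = -0.02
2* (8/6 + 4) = 32/3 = 10.67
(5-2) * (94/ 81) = 94/ 27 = 3.48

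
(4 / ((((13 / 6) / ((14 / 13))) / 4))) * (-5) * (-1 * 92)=618240 / 169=3658.22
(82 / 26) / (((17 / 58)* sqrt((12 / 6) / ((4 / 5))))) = 2378* sqrt(10) / 1105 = 6.81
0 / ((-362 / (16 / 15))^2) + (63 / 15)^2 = 441 / 25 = 17.64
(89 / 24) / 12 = 89 / 288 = 0.31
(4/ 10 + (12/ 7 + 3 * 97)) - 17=9664/ 35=276.11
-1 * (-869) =869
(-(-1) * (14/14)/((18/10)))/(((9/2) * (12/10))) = 25/243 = 0.10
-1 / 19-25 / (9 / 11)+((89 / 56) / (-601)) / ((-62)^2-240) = -634864451635 / 20741654304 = -30.61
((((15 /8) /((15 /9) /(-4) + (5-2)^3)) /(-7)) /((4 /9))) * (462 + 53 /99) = -71055 /6776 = -10.49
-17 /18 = -0.94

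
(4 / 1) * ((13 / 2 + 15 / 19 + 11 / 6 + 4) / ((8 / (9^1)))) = 1122 / 19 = 59.05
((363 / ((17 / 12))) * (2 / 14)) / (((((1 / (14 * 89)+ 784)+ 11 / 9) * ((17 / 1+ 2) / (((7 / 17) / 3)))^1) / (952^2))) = 51062635008 / 167304329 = 305.21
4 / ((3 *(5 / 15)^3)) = 36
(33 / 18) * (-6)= -11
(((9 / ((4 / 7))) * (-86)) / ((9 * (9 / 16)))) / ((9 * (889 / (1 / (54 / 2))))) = -344 / 277749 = -0.00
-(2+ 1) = -3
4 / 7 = 0.57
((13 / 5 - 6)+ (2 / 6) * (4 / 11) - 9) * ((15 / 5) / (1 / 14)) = -28364 / 55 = -515.71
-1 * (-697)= 697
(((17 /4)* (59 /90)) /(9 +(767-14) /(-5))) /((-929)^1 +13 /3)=17 /798912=0.00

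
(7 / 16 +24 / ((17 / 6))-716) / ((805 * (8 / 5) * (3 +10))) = -192329 / 4554368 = -0.04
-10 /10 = -1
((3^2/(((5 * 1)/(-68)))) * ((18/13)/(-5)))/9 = 1224/325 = 3.77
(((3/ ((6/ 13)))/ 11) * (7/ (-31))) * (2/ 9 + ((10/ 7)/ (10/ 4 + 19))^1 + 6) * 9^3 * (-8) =71755632/ 14663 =4893.65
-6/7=-0.86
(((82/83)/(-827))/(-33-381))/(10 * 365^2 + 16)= 41/18929750594742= 0.00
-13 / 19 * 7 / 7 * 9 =-117 / 19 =-6.16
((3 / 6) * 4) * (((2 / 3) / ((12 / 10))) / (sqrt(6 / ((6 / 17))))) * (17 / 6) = 5 * sqrt(17) / 27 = 0.76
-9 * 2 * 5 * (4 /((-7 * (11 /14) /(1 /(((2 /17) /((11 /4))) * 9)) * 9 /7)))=1190 /9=132.22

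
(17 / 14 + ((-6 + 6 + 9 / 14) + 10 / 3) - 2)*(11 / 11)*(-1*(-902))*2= 120868 / 21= 5755.62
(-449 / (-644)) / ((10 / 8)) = 449 / 805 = 0.56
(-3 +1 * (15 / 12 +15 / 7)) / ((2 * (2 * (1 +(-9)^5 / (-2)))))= 11 / 3306856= 0.00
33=33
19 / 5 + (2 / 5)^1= 21 / 5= 4.20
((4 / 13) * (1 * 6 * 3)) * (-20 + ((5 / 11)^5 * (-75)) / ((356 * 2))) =-20642405535 / 186336007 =-110.78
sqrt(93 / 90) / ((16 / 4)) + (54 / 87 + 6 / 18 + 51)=sqrt(930) / 120 + 4520 / 87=52.21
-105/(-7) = 15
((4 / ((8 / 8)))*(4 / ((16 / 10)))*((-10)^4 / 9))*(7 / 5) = 140000 / 9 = 15555.56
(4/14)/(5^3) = 2/875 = 0.00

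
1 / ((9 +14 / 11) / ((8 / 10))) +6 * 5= 16994 / 565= 30.08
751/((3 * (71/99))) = 24783/71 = 349.06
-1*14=-14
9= 9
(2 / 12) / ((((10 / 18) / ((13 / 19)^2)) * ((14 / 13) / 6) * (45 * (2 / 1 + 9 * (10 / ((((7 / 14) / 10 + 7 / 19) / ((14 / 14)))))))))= 116441 / 1453783100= 0.00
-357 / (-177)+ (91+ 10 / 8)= 22247 / 236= 94.27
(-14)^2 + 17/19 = 3741/19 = 196.89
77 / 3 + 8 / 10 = 397 / 15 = 26.47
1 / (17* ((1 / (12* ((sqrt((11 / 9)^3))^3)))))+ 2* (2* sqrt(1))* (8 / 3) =58564* sqrt(11) / 111537+ 32 / 3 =12.41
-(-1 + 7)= -6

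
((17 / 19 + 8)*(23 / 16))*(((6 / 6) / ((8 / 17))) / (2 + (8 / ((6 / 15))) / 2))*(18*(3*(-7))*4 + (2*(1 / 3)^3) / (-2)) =-2697675175 / 787968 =-3423.58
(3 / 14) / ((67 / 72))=108 / 469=0.23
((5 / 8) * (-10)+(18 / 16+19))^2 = 12321 / 64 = 192.52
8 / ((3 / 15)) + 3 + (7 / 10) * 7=479 / 10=47.90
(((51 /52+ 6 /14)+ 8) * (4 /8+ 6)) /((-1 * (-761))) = 3425 /42616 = 0.08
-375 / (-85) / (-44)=-0.10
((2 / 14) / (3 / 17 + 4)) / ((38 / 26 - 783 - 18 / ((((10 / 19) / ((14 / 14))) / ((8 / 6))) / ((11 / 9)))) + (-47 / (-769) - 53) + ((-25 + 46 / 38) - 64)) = -0.00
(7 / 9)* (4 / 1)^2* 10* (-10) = -11200 / 9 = -1244.44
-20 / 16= -5 / 4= -1.25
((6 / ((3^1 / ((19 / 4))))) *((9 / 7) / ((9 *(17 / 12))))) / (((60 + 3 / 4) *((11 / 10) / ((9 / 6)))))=760 / 35343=0.02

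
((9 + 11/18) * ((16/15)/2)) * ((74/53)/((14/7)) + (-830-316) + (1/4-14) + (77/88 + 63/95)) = -298743147/50350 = -5933.33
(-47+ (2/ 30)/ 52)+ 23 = -18719/ 780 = -24.00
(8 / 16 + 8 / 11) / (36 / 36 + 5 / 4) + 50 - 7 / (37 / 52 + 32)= 134536 / 2673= 50.33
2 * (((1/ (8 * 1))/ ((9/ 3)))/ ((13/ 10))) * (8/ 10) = 2/ 39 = 0.05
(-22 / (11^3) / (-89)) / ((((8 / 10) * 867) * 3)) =5 / 56020338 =0.00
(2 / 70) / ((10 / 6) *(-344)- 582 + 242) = -3 / 95900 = -0.00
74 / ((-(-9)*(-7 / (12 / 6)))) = -148 / 63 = -2.35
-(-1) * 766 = 766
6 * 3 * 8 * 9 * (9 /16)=729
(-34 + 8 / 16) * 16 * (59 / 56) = -3953 / 7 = -564.71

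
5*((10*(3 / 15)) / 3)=10 / 3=3.33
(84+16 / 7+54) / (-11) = -982 / 77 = -12.75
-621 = -621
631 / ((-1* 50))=-631 / 50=-12.62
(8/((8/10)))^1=10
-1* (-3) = 3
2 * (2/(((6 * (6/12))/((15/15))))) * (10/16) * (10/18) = 25/54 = 0.46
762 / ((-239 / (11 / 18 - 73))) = 165481 / 717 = 230.80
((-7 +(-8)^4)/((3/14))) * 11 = 209902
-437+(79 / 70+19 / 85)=-518421 / 1190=-435.65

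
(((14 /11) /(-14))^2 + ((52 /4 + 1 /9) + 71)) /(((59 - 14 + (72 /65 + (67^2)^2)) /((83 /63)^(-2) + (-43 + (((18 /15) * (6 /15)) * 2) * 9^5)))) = 20672156690666 /87424129053855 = 0.24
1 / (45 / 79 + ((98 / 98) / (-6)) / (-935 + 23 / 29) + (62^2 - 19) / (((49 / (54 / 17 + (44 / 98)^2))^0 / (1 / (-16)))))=-25683216 / 6125259563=-0.00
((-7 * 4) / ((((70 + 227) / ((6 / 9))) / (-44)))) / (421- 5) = 7 / 1053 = 0.01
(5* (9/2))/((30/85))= 255/4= 63.75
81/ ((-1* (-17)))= 81/ 17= 4.76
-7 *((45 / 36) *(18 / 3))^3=-2953.12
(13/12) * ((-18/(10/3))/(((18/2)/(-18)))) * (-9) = -1053/10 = -105.30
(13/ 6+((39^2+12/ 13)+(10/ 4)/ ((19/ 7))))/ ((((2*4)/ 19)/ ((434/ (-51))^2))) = 53212123937/ 202878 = 262286.32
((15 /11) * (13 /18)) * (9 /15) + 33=739 /22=33.59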